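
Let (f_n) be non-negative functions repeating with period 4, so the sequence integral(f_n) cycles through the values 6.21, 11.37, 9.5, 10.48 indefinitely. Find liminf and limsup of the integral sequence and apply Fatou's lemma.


The sequence (integral(f_n)) is periodic with period 4, repeating the values 6.21, 11.37, 9.5, 10.48 indefinitely.
Step 1: For a periodic sequence, every tail (a_m, a_(m+1), ...) contains all 4 period values infinitely often.
Step 2: Hence inf of every tail = min of the period values = min(6.21, 11.37, 9.5, 10.48) = 6.21.
        liminf_n integral(f_n) = sup over m of (inf of tail from m) = 6.21.
Step 3: Similarly sup of every tail = max of the period values = 11.37.
        limsup_n integral(f_n) = 11.37.
Step 4: Fatou's lemma: integral(liminf_n f_n) <= liminf_n integral(f_n) = 6.21.
        So the integral of the pointwise liminf is at most 6.21.


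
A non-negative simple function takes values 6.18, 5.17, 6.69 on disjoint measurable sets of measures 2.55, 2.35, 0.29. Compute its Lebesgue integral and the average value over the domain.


Step 1: Integral = sum(value_i * measure_i)
= 6.18*2.55 + 5.17*2.35 + 6.69*0.29
= 15.759 + 12.1495 + 1.9401
= 29.8486
Step 2: Total measure of domain = 2.55 + 2.35 + 0.29 = 5.19
Step 3: Average value = 29.8486 / 5.19 = 5.751175


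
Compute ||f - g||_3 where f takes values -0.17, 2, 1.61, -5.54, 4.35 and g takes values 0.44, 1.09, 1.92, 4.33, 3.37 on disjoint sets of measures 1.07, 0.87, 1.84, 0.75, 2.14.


Step 1: Compute differences f_i - g_i:
  -0.17 - 0.44 = -0.61
  2 - 1.09 = 0.91
  1.61 - 1.92 = -0.31
  -5.54 - 4.33 = -9.87
  4.35 - 3.37 = 0.98
Step 2: Compute |diff|^3 * measure for each set:
  |-0.61|^3 * 1.07 = 0.226981 * 1.07 = 0.24287
  |0.91|^3 * 0.87 = 0.753571 * 0.87 = 0.655607
  |-0.31|^3 * 1.84 = 0.029791 * 1.84 = 0.054815
  |-9.87|^3 * 0.75 = 961.504803 * 0.75 = 721.128602
  |0.98|^3 * 2.14 = 0.941192 * 2.14 = 2.014151
Step 3: Sum = 724.096045
Step 4: ||f-g||_3 = (724.096045)^(1/3) = 8.979774


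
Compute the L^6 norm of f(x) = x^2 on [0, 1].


Step 1: ||f||_6 = (integral_0^1 |x^2|^6 dx)^(1/6)
     = (integral_0^1 x^12 dx)^(1/6)
Step 2: integral_0^1 x^12 dx = [x^13/(13)] from 0 to 1 = 1^13/13
     = 1/13 = 0.076923
Step 3: ||f||_6 = (0.076923)^(1/6) = 0.652143


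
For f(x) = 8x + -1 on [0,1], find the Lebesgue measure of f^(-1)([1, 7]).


f^(-1)([1, 7]) = {x : 1 <= 8x + -1 <= 7}
Solving: (1 - -1)/8 <= x <= (7 - -1)/8
= [0.25, 1]
Intersecting with [0,1]: [0.25, 1]
Measure = 1 - 0.25 = 0.75


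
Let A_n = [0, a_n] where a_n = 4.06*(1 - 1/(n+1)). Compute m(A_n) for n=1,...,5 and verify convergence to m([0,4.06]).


By continuity of measure from below: if A_n increases to A, then m(A_n) -> m(A).
Here A = [0, 4.06], so m(A) = 4.06
Step 1: a_1 = 4.06*(1 - 1/2) = 2.03, m(A_1) = 2.03
Step 2: a_2 = 4.06*(1 - 1/3) = 2.7067, m(A_2) = 2.7067
Step 3: a_3 = 4.06*(1 - 1/4) = 3.045, m(A_3) = 3.045
Step 4: a_4 = 4.06*(1 - 1/5) = 3.248, m(A_4) = 3.248
Step 5: a_5 = 4.06*(1 - 1/6) = 3.3833, m(A_5) = 3.3833
Limit: m(A_n) -> m([0,4.06]) = 4.06


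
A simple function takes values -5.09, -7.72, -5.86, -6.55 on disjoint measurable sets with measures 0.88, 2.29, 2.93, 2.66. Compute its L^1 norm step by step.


Step 1: Compute |f_i|^1 for each value:
  |-5.09|^1 = 5.09
  |-7.72|^1 = 7.72
  |-5.86|^1 = 5.86
  |-6.55|^1 = 6.55
Step 2: Multiply by measures and sum:
  5.09 * 0.88 = 4.4792
  7.72 * 2.29 = 17.6788
  5.86 * 2.93 = 17.1698
  6.55 * 2.66 = 17.423
Sum = 4.4792 + 17.6788 + 17.1698 + 17.423 = 56.7508
Step 3: Take the p-th root:
||f||_1 = (56.7508)^(1/1) = 56.7508


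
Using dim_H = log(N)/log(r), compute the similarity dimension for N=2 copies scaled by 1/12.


For a self-similar set with N copies scaled by 1/r:
dim_H = log(N)/log(r) = log(2)/log(12)
= 0.693147/2.484907
= 0.278943


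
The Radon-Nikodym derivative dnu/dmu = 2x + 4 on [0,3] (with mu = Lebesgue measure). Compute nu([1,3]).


nu(A) = integral_A (dnu/dmu) dmu = integral_1^3 (2x + 4) dx
Step 1: Antiderivative F(x) = (2/2)x^2 + 4x
Step 2: F(3) = (2/2)*3^2 + 4*3 = 9 + 12 = 21
Step 3: F(1) = (2/2)*1^2 + 4*1 = 1 + 4 = 5
Step 4: nu([1,3]) = F(3) - F(1) = 21 - 5 = 16


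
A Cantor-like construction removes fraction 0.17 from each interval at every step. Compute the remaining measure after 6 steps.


Step 1: At each step, fraction remaining = 1 - 0.17 = 0.83
Step 2: After 6 steps, measure = (0.83)^6
Step 3: Computing the power step by step:
  After step 1: 0.83
  After step 2: 0.6889
  After step 3: 0.571787
  After step 4: 0.474583
  After step 5: 0.393904
  ...
Result = 0.32694


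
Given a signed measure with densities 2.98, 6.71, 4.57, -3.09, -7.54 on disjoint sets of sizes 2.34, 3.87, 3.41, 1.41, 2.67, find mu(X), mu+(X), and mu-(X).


Step 1: Compute signed measure on each set:
  Set 1: 2.98 * 2.34 = 6.9732
  Set 2: 6.71 * 3.87 = 25.9677
  Set 3: 4.57 * 3.41 = 15.5837
  Set 4: -3.09 * 1.41 = -4.3569
  Set 5: -7.54 * 2.67 = -20.1318
Step 2: Total signed measure = (6.9732) + (25.9677) + (15.5837) + (-4.3569) + (-20.1318)
     = 24.0359
Step 3: Positive part mu+(X) = sum of positive contributions = 48.5246
Step 4: Negative part mu-(X) = |sum of negative contributions| = 24.4887


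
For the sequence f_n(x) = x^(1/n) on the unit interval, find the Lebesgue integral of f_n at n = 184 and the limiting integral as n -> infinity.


At n = 184: f_184(x) = x^(1/184).
Step 1: integral(x^(1/184), 0, 1) = [x^(1/184+1) / (1/184+1)] from 0 to 1
     = 1 / (1/184 + 1) = 1 / ((184+1)/184) = 184/(184+1)
     = 184/185 = 0.994595
Step 2: As n -> infinity, f_n(x) = x^(1/n) -> 1 for x in (0,1], and f_n is increasing in n.
By MCT, lim_n integral(f_n) = integral(lim_n f_n) = integral(1, 0, 1) = 1.
Step 3: Verify convergence: 184/185 = 0.994595 -> 1


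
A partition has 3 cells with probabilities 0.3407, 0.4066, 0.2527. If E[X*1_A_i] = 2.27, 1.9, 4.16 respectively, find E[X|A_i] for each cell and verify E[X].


For each cell A_i: E[X|A_i] = E[X*1_A_i] / P(A_i)
Step 1: E[X|A_1] = 2.27 / 0.3407 = 6.662753
Step 2: E[X|A_2] = 1.9 / 0.4066 = 4.672897
Step 3: E[X|A_3] = 4.16 / 0.2527 = 16.462208
Verification: E[X] = sum E[X*1_A_i] = 2.27 + 1.9 + 4.16 = 8.33


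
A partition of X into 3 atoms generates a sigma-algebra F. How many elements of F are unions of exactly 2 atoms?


Each element of F is a union of some subset of the 3 atoms.
Elements that are unions of exactly 2 atoms correspond to 2-element subsets of the 3 atoms.
Count = C(3, 2) = 3! / (2! * 1!) = 3.


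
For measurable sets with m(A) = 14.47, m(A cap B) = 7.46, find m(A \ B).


m(A \ B) = m(A) - m(A n B)
= 14.47 - 7.46
= 7.01


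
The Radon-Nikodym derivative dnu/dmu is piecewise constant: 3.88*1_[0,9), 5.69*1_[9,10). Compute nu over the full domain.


Integrate each piece of the Radon-Nikodym derivative:
Step 1: integral_0^9 3.88 dx = 3.88*(9-0) = 3.88*9 = 34.92
Step 2: integral_9^10 5.69 dx = 5.69*(10-9) = 5.69*1 = 5.69
Total: 34.92 + 5.69 = 40.61


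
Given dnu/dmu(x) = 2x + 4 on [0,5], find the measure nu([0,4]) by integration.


nu(A) = integral_A (dnu/dmu) dmu = integral_0^4 (2x + 4) dx
Step 1: Antiderivative F(x) = (2/2)x^2 + 4x
Step 2: F(4) = (2/2)*4^2 + 4*4 = 16 + 16 = 32
Step 3: F(0) = (2/2)*0^2 + 4*0 = 0.0 + 0 = 0.0
Step 4: nu([0,4]) = F(4) - F(0) = 32 - 0.0 = 32


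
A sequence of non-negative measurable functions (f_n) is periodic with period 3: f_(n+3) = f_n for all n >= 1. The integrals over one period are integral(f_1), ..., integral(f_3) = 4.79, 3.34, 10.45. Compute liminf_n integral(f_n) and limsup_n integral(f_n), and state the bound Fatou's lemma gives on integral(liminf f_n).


The sequence (integral(f_n)) is periodic with period 3, repeating the values 4.79, 3.34, 10.45 indefinitely.
Step 1: For a periodic sequence, every tail (a_m, a_(m+1), ...) contains all 3 period values infinitely often.
Step 2: Hence inf of every tail = min of the period values = min(4.79, 3.34, 10.45) = 3.34.
        liminf_n integral(f_n) = sup over m of (inf of tail from m) = 3.34.
Step 3: Similarly sup of every tail = max of the period values = 10.45.
        limsup_n integral(f_n) = 10.45.
Step 4: Fatou's lemma: integral(liminf_n f_n) <= liminf_n integral(f_n) = 3.34.
        So the integral of the pointwise liminf is at most 3.34.


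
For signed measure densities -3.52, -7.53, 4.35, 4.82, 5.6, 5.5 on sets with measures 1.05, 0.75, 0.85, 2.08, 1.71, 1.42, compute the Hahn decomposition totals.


Step 1: Compute signed measure on each set:
  Set 1: -3.52 * 1.05 = -3.696
  Set 2: -7.53 * 0.75 = -5.6475
  Set 3: 4.35 * 0.85 = 3.6975
  Set 4: 4.82 * 2.08 = 10.0256
  Set 5: 5.6 * 1.71 = 9.576
  Set 6: 5.5 * 1.42 = 7.81
Step 2: Total signed measure = (-3.696) + (-5.6475) + (3.6975) + (10.0256) + (9.576) + (7.81)
     = 21.7656
Step 3: Positive part mu+(X) = sum of positive contributions = 31.1091
Step 4: Negative part mu-(X) = |sum of negative contributions| = 9.3435


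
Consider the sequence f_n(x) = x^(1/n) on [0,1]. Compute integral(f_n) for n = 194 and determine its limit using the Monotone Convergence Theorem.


At n = 194: f_194(x) = x^(1/194).
Step 1: integral(x^(1/194), 0, 1) = [x^(1/194+1) / (1/194+1)] from 0 to 1
     = 1 / (1/194 + 1) = 1 / ((194+1)/194) = 194/(194+1)
     = 194/195 = 0.994872
Step 2: As n -> infinity, f_n(x) = x^(1/n) -> 1 for x in (0,1], and f_n is increasing in n.
By MCT, lim_n integral(f_n) = integral(lim_n f_n) = integral(1, 0, 1) = 1.
Step 3: Verify convergence: 194/195 = 0.994872 -> 1


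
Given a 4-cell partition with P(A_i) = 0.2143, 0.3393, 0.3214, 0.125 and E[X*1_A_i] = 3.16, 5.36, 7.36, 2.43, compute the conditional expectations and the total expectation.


For each cell A_i: E[X|A_i] = E[X*1_A_i] / P(A_i)
Step 1: E[X|A_1] = 3.16 / 0.2143 = 14.745684
Step 2: E[X|A_2] = 5.36 / 0.3393 = 15.79723
Step 3: E[X|A_3] = 7.36 / 0.3214 = 22.899813
Step 4: E[X|A_4] = 2.43 / 0.125 = 19.44
Verification: E[X] = sum E[X*1_A_i] = 3.16 + 5.36 + 7.36 + 2.43 = 18.31


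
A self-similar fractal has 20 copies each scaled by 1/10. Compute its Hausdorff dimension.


For a self-similar set with N copies scaled by 1/r:
dim_H = log(N)/log(r) = log(20)/log(10)
= 2.995732/2.302585
= 1.30103


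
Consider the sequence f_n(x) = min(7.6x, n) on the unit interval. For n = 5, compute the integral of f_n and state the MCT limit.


f(x) = 7.6x on [0,1]; f_n(x) = min(7.6x, n). At n = 5:
Step 1: f(x) reaches 5 at x = 5/7.6 = 0.657895
Step 2: integral(f_5) = integral(7.6x, 0, 0.657895) + integral(5, 0.657895, 1)
       = 7.6*0.657895^2/2 + 5*(1 - 0.657895)
       = 1.644737 + 1.710526
       = 3.355263
Step 3: As n -> infinity, f_n increases to f, so by MCT integral(f_n) -> integral(f) = 7.6/2 = 3.8.
Convergence: integral(f_5) = 3.355263 -> 3.8 as n -> infinity


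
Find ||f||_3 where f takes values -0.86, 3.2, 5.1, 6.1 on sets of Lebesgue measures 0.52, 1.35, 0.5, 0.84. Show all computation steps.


Step 1: Compute |f_i|^3 for each value:
  |-0.86|^3 = 0.636056
  |3.2|^3 = 32.768
  |5.1|^3 = 132.651
  |6.1|^3 = 226.981
Step 2: Multiply by measures and sum:
  0.636056 * 0.52 = 0.330749
  32.768 * 1.35 = 44.2368
  132.651 * 0.5 = 66.3255
  226.981 * 0.84 = 190.66404
Sum = 0.330749 + 44.2368 + 66.3255 + 190.66404 = 301.557089
Step 3: Take the p-th root:
||f||_3 = (301.557089)^(1/3) = 6.705891


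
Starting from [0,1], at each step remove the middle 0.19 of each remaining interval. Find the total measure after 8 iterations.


Step 1: At each step, fraction remaining = 1 - 0.19 = 0.81
Step 2: After 8 steps, measure = (0.81)^8
Result = 0.185302


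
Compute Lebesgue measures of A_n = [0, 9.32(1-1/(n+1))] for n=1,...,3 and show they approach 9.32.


By continuity of measure from below: if A_n increases to A, then m(A_n) -> m(A).
Here A = [0, 9.32], so m(A) = 9.32
Step 1: a_1 = 9.32*(1 - 1/2) = 4.66, m(A_1) = 4.66
Step 2: a_2 = 9.32*(1 - 1/3) = 6.2133, m(A_2) = 6.2133
Step 3: a_3 = 9.32*(1 - 1/4) = 6.99, m(A_3) = 6.99
Limit: m(A_n) -> m([0,9.32]) = 9.32


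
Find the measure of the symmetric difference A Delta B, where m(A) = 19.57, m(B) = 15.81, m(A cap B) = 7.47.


m(A Delta B) = m(A) + m(B) - 2*m(A n B)
= 19.57 + 15.81 - 2*7.47
= 19.57 + 15.81 - 14.94
= 20.44


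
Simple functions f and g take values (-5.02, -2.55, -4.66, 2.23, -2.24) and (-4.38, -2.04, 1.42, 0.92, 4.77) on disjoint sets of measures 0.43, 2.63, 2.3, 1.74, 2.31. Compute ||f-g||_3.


Step 1: Compute differences f_i - g_i:
  -5.02 - -4.38 = -0.64
  -2.55 - -2.04 = -0.51
  -4.66 - 1.42 = -6.08
  2.23 - 0.92 = 1.31
  -2.24 - 4.77 = -7.01
Step 2: Compute |diff|^3 * measure for each set:
  |-0.64|^3 * 0.43 = 0.262144 * 0.43 = 0.112722
  |-0.51|^3 * 2.63 = 0.132651 * 2.63 = 0.348872
  |-6.08|^3 * 2.3 = 224.755712 * 2.3 = 516.938138
  |1.31|^3 * 1.74 = 2.248091 * 1.74 = 3.911678
  |-7.01|^3 * 2.31 = 344.472101 * 2.31 = 795.730553
Step 3: Sum = 1317.041963
Step 4: ||f-g||_3 = (1317.041963)^(1/3) = 10.961413


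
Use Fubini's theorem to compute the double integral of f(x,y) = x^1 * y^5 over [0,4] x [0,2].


By Fubini's theorem, the double integral factors as a product of single integrals:
Step 1: integral_0^4 x^1 dx = [x^2/2] from 0 to 4
     = 4^2/2 = 8
Step 2: integral_0^2 y^5 dy = [y^6/6] from 0 to 2
     = 2^6/6 = 10.666667
Step 3: Double integral = 8 * 10.666667 = 85.333333


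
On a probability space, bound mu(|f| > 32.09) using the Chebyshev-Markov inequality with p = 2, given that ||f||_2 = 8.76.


Chebyshev/Markov inequality: mu(|f| > eps) <= (||f||_p / eps)^p
Step 1: ||f||_2 / eps = 8.76 / 32.09 = 0.272982
Step 2: Raise to power p = 2:
  (0.272982)^2 = 0.074519
Step 3: Therefore mu(|f| > 32.09) <= 0.074519


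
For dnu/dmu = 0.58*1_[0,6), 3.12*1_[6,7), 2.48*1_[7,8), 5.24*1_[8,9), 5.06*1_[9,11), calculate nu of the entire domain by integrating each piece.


Integrate each piece of the Radon-Nikodym derivative:
Step 1: integral_0^6 0.58 dx = 0.58*(6-0) = 0.58*6 = 3.48
Step 2: integral_6^7 3.12 dx = 3.12*(7-6) = 3.12*1 = 3.12
Step 3: integral_7^8 2.48 dx = 2.48*(8-7) = 2.48*1 = 2.48
Step 4: integral_8^9 5.24 dx = 5.24*(9-8) = 5.24*1 = 5.24
Step 5: integral_9^11 5.06 dx = 5.06*(11-9) = 5.06*2 = 10.12
Total: 3.48 + 3.12 + 2.48 + 5.24 + 10.12 = 24.44


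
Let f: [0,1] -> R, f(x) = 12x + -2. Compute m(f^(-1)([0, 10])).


f^(-1)([0, 10]) = {x : 0 <= 12x + -2 <= 10}
Solving: (0 - -2)/12 <= x <= (10 - -2)/12
= [0.166667, 1]
Intersecting with [0,1]: [0.166667, 1]
Measure = 1 - 0.166667 = 0.833333


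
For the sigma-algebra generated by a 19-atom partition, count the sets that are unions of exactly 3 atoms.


Each element of F is a union of some subset of the 19 atoms.
Elements that are unions of exactly 3 atoms correspond to 3-element subsets of the 19 atoms.
Count = C(19, 3) = 19! / (3! * 16!) = 969.


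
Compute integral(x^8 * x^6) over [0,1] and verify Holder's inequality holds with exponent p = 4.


Step 1: Exact integral of f*g = integral(x^14, 0, 1) = 1/15
     = 0.066667
Step 2: Holder bound with p=4, q=1.333333:
  ||f||_p = (integral x^32 dx)^(1/4) = (1/33)^(1/4) = 0.417226
  ||g||_q = (integral x^8 dx)^(1/1.333333) = (1/9)^(1/1.333333) = 0.19245
Step 3: Holder bound = ||f||_p * ||g||_q = 0.417226 * 0.19245 = 0.080295
Verification: 0.066667 <= 0.080295 (Holder holds)


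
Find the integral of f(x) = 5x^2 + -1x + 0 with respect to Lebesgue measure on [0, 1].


The Lebesgue integral of a Riemann-integrable function agrees with the Riemann integral.
Antiderivative F(x) = (5/3)x^3 + (-1/2)x^2 + 0x
F(1) = (5/3)*1^3 + (-1/2)*1^2 + 0*1
     = (5/3)*1 + (-1/2)*1 + 0*1
     = 1.666667 + -0.5 + 0
     = 1.166667
F(0) = 0.0
Integral = F(1) - F(0) = 1.166667 - 0.0 = 1.166667


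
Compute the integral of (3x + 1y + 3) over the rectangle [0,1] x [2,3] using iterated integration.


By Fubini, integrate in x first, then y.
Step 1: Fix y, integrate over x in [0,1]:
  integral(3x + 1y + 3, x=0..1)
  = 3*(1^2 - 0^2)/2 + (1y + 3)*(1 - 0)
  = 1.5 + (1y + 3)*1
  = 1.5 + 1y + 3
  = 4.5 + 1y
Step 2: Integrate over y in [2,3]:
  integral(4.5 + 1y, y=2..3)
  = 4.5*1 + 1*(3^2 - 2^2)/2
  = 4.5 + 2.5
  = 7


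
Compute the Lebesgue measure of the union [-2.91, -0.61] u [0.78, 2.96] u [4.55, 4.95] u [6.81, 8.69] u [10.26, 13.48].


For pairwise disjoint intervals, m(union) = sum of lengths.
= (-0.61 - -2.91) + (2.96 - 0.78) + (4.95 - 4.55) + (8.69 - 6.81) + (13.48 - 10.26)
= 2.3 + 2.18 + 0.4 + 1.88 + 3.22
= 9.98


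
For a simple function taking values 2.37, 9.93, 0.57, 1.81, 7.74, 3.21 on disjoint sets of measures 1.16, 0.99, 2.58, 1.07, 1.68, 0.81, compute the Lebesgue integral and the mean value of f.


Step 1: Integral = sum(value_i * measure_i)
= 2.37*1.16 + 9.93*0.99 + 0.57*2.58 + 1.81*1.07 + 7.74*1.68 + 3.21*0.81
= 2.7492 + 9.8307 + 1.4706 + 1.9367 + 13.0032 + 2.6001
= 31.5905
Step 2: Total measure of domain = 1.16 + 0.99 + 2.58 + 1.07 + 1.68 + 0.81 = 8.29
Step 3: Average value = 31.5905 / 8.29 = 3.810676


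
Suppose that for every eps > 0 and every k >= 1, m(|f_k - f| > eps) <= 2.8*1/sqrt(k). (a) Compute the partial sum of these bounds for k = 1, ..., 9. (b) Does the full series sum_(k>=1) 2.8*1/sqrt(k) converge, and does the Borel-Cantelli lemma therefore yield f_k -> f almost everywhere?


Step 1: List the terms 2.8*1/sqrt(k) for k = 1 to 9:
  k=1: 2.8
  k=2: 1.979899
  k=3: 1.616581
  k=4: 1.4
  k=5: 1.252198
  k=6: 1.143095
  k=7: 1.058301
  k=8: 0.989949
  k=9: 0.933333
Step 2: Partial sum = 2.8 + 1.979899 + 1.616581 + 1.4 + 1.252198 + 1.143095 + 1.058301 + 0.989949 + 0.933333
     = 13.173356
Step 3: The full series sum_(k>=1) 2.8*1/sqrt(k) diverges (p-series with p = 1/2 <= 1; a nonzero constant multiple of a divergent series diverges).
Step 4: The (first) Borel-Cantelli lemma requires a summable sequence of measures, so it does not apply here;
        from this bound alone no conclusion about a.e. convergence can be drawn (convergence in measure still
        gives an a.e.-convergent subsequence, but not a.e. convergence of the whole sequence).
Conclusion: series diverges; Borel-Cantelli is inconclusive about a.e. convergence of f_k.


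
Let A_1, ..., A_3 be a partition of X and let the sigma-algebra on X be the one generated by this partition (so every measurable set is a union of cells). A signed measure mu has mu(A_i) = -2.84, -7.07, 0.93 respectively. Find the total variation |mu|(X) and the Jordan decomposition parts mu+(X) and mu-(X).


Step 1: Every measurable set is a union of atoms (the cells / points), so a Hahn decomposition is
  obtained by grouping atoms by sign: P = union of atoms with mu > 0, N = union of the remaining atoms.
  Atoms in P (indices): 3;  atoms in N (indices): 1, 2
  Positive values: 0.93
  Negative values: -2.84, -7.07
Step 2: mu+(X) = mu(P) = sum of positive atom values = 0.93
Step 3: mu-(X) = -mu(N) = sum of |negative atom values| = 9.91
Step 4: |mu|(X) = mu+(X) + mu-(X) = 0.93 + 9.91 = 10.84


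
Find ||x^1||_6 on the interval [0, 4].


Step 1: ||f||_6 = (integral_0^4 |x^1|^6 dx)^(1/6)
     = (integral_0^4 x^6 dx)^(1/6)
Step 2: integral_0^4 x^6 dx = [x^7/(7)] from 0 to 4 = 4^7/7
     = 16384/7 = 2340.571429
Step 3: ||f||_6 = (2340.571429)^(1/6) = 3.643793


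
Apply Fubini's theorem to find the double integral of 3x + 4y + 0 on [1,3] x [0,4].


By Fubini, integrate in x first, then y.
Step 1: Fix y, integrate over x in [1,3]:
  integral(3x + 4y + 0, x=1..3)
  = 3*(3^2 - 1^2)/2 + (4y + 0)*(3 - 1)
  = 12 + (4y + 0)*2
  = 12 + 8y + 0
  = 12 + 8y
Step 2: Integrate over y in [0,4]:
  integral(12 + 8y, y=0..4)
  = 12*4 + 8*(4^2 - 0^2)/2
  = 48 + 64
  = 112


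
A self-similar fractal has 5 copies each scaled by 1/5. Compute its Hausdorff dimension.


For a self-similar set with N copies scaled by 1/r:
dim_H = log(N)/log(r) = log(5)/log(5)
= 1.609438/1.609438
= 1


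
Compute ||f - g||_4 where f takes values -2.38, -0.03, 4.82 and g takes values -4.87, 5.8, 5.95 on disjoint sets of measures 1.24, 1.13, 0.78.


Step 1: Compute differences f_i - g_i:
  -2.38 - -4.87 = 2.49
  -0.03 - 5.8 = -5.83
  4.82 - 5.95 = -1.13
Step 2: Compute |diff|^4 * measure for each set:
  |2.49|^4 * 1.24 = 38.44124 * 1.24 = 47.667138
  |-5.83|^4 * 1.13 = 1155.245323 * 1.13 = 1305.427215
  |-1.13|^4 * 0.78 = 1.630474 * 0.78 = 1.271769
Step 3: Sum = 1354.366122
Step 4: ||f-g||_4 = (1354.366122)^(1/4) = 6.066442


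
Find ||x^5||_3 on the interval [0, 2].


Step 1: ||f||_3 = (integral_0^2 |x^5|^3 dx)^(1/3)
     = (integral_0^2 x^15 dx)^(1/3)
Step 2: integral_0^2 x^15 dx = [x^16/(16)] from 0 to 2 = 2^16/16
     = 65536/16 = 4096
Step 3: ||f||_3 = (4096)^(1/3) = 16


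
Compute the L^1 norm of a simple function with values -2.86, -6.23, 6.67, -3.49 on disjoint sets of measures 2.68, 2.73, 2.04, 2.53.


Step 1: Compute |f_i|^1 for each value:
  |-2.86|^1 = 2.86
  |-6.23|^1 = 6.23
  |6.67|^1 = 6.67
  |-3.49|^1 = 3.49
Step 2: Multiply by measures and sum:
  2.86 * 2.68 = 7.6648
  6.23 * 2.73 = 17.0079
  6.67 * 2.04 = 13.6068
  3.49 * 2.53 = 8.8297
Sum = 7.6648 + 17.0079 + 13.6068 + 8.8297 = 47.1092
Step 3: Take the p-th root:
||f||_1 = (47.1092)^(1/1) = 47.1092


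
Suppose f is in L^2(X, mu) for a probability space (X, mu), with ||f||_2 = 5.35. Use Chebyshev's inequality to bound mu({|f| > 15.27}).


Chebyshev/Markov inequality: mu(|f| > eps) <= (||f||_p / eps)^p
Step 1: ||f||_2 / eps = 5.35 / 15.27 = 0.35036
Step 2: Raise to power p = 2:
  (0.35036)^2 = 0.122752
Step 3: Therefore mu(|f| > 15.27) <= 0.122752


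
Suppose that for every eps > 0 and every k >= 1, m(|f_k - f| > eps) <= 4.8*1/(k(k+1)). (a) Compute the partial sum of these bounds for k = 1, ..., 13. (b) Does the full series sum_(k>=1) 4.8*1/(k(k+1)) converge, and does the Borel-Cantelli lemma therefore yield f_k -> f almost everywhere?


Step 1: List the terms 4.8*1/(k(k+1)) for k = 1 to 13:
  k=1: 2.4
  k=2: 0.8
  k=3: 0.4
  k=4: 0.24
  k=5: 0.16
  k=6: 0.114286
  k=7: 0.085714
  k=8: 0.066667
  k=9: 0.053333
  k=10: 0.043636
  k=11: 0.036364
  k=12: 0.030769
  k=13: 0.026374
Step 2: Partial sum = 2.4 + 0.8 + 0.4 + 0.24 + 0.16 + 0.114286 + 0.085714 + 0.066667 + 0.053333 + 0.043636 + 0.036364 + 0.030769 + 0.026374
     = 4.457143
Step 3: The full series sum_(k>=1) 4.8*1/(k(k+1)) converges (telescoping series sum 1/(k(k+1)) = 1; a constant multiple of a convergent series converges).
Step 4: Fix eps > 0. Since sum_k m(|f_k - f| > eps) < infinity, the Borel-Cantelli lemma gives
        m(limsup_k {|f_k - f| > eps}) = 0, i.e. for a.e. x, |f_k(x) - f(x)| <= eps for all large k.
        Applying this with eps = 1/j for j = 1, 2, ... and intersecting the countably many full-measure sets,
        for a.e. x we get limsup_k |f_k(x) - f(x)| <= 1/j for every j, hence f_k -> f almost everywhere.
Conclusion: series converges; Borel-Cantelli yields f_k -> f a.e.


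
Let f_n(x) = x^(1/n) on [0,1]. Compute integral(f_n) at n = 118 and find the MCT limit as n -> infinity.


At n = 118: f_118(x) = x^(1/118).
Step 1: integral(x^(1/118), 0, 1) = [x^(1/118+1) / (1/118+1)] from 0 to 1
     = 1 / (1/118 + 1) = 1 / ((118+1)/118) = 118/(118+1)
     = 118/119 = 0.991597
Step 2: As n -> infinity, f_n(x) = x^(1/n) -> 1 for x in (0,1], and f_n is increasing in n.
By MCT, lim_n integral(f_n) = integral(lim_n f_n) = integral(1, 0, 1) = 1.
Step 3: Verify convergence: 118/119 = 0.991597 -> 1


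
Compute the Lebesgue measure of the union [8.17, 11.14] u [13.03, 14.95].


For pairwise disjoint intervals, m(union) = sum of lengths.
= (11.14 - 8.17) + (14.95 - 13.03)
= 2.97 + 1.92
= 4.89


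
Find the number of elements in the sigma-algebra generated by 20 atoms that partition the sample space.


Each element of the sigma-algebra is a union of some subset of the 20 atoms.
The number of such subsets is 2^20 = 1048576.


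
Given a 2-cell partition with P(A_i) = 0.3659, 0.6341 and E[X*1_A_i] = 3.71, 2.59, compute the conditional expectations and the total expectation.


For each cell A_i: E[X|A_i] = E[X*1_A_i] / P(A_i)
Step 1: E[X|A_1] = 3.71 / 0.3659 = 10.139382
Step 2: E[X|A_2] = 2.59 / 0.6341 = 4.084529
Verification: E[X] = sum E[X*1_A_i] = 3.71 + 2.59 = 6.3


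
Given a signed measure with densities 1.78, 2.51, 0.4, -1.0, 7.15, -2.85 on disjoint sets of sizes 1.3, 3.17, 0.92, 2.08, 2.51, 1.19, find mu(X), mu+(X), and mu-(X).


Step 1: Compute signed measure on each set:
  Set 1: 1.78 * 1.3 = 2.314
  Set 2: 2.51 * 3.17 = 7.9567
  Set 3: 0.4 * 0.92 = 0.368
  Set 4: -1.0 * 2.08 = -2.08
  Set 5: 7.15 * 2.51 = 17.9465
  Set 6: -2.85 * 1.19 = -3.3915
Step 2: Total signed measure = (2.314) + (7.9567) + (0.368) + (-2.08) + (17.9465) + (-3.3915)
     = 23.1137
Step 3: Positive part mu+(X) = sum of positive contributions = 28.5852
Step 4: Negative part mu-(X) = |sum of negative contributions| = 5.4715


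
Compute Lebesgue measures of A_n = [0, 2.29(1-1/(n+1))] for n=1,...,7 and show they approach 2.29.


By continuity of measure from below: if A_n increases to A, then m(A_n) -> m(A).
Here A = [0, 2.29], so m(A) = 2.29
Step 1: a_1 = 2.29*(1 - 1/2) = 1.145, m(A_1) = 1.145
Step 2: a_2 = 2.29*(1 - 1/3) = 1.5267, m(A_2) = 1.5267
Step 3: a_3 = 2.29*(1 - 1/4) = 1.7175, m(A_3) = 1.7175
Step 4: a_4 = 2.29*(1 - 1/5) = 1.832, m(A_4) = 1.832
Step 5: a_5 = 2.29*(1 - 1/6) = 1.9083, m(A_5) = 1.9083
Step 6: a_6 = 2.29*(1 - 1/7) = 1.9629, m(A_6) = 1.9629
Step 7: a_7 = 2.29*(1 - 1/8) = 2.0038, m(A_7) = 2.0038
Limit: m(A_n) -> m([0,2.29]) = 2.29


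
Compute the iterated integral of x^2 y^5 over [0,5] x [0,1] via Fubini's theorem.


By Fubini's theorem, the double integral factors as a product of single integrals:
Step 1: integral_0^5 x^2 dx = [x^3/3] from 0 to 5
     = 5^3/3 = 41.666667
Step 2: integral_0^1 y^5 dy = [y^6/6] from 0 to 1
     = 1^6/6 = 0.166667
Step 3: Double integral = 41.666667 * 0.166667 = 6.944444


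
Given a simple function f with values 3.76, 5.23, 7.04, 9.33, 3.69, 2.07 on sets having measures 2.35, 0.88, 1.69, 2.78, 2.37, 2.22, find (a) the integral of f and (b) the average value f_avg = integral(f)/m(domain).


Step 1: Integral = sum(value_i * measure_i)
= 3.76*2.35 + 5.23*0.88 + 7.04*1.69 + 9.33*2.78 + 3.69*2.37 + 2.07*2.22
= 8.836 + 4.6024 + 11.8976 + 25.9374 + 8.7453 + 4.5954
= 64.6141
Step 2: Total measure of domain = 2.35 + 0.88 + 1.69 + 2.78 + 2.37 + 2.22 = 12.29
Step 3: Average value = 64.6141 / 12.29 = 5.257453


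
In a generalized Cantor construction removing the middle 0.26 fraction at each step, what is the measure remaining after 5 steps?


Step 1: At each step, fraction remaining = 1 - 0.26 = 0.74
Step 2: After 5 steps, measure = (0.74)^5
Step 3: Computing the power step by step:
  After step 1: 0.74
  After step 2: 0.5476
  After step 3: 0.405224
  After step 4: 0.299866
  After step 5: 0.221901
Result = 0.221901


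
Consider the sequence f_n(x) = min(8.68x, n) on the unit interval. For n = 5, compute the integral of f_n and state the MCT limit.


f(x) = 8.68x on [0,1]; f_n(x) = min(8.68x, n). At n = 5:
Step 1: f(x) reaches 5 at x = 5/8.68 = 0.576037
Step 2: integral(f_5) = integral(8.68x, 0, 0.576037) + integral(5, 0.576037, 1)
       = 8.68*0.576037^2/2 + 5*(1 - 0.576037)
       = 1.440092 + 2.119816
       = 3.559908
Step 3: As n -> infinity, f_n increases to f, so by MCT integral(f_n) -> integral(f) = 8.68/2 = 4.34.
Convergence: integral(f_5) = 3.559908 -> 4.34 as n -> infinity


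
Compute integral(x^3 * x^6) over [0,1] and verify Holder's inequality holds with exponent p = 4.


Step 1: Exact integral of f*g = integral(x^9, 0, 1) = 1/10
     = 0.1
Step 2: Holder bound with p=4, q=1.333333:
  ||f||_p = (integral x^12 dx)^(1/4) = (1/13)^(1/4) = 0.52664
  ||g||_q = (integral x^8 dx)^(1/1.333333) = (1/9)^(1/1.333333) = 0.19245
Step 3: Holder bound = ||f||_p * ||g||_q = 0.52664 * 0.19245 = 0.101352
Verification: 0.1 <= 0.101352 (Holder holds)


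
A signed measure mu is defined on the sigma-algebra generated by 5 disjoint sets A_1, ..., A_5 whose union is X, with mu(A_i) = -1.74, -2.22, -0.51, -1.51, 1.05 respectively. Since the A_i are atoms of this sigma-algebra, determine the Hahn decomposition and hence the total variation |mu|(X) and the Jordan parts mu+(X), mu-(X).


Step 1: Every measurable set is a union of atoms (the cells / points), so a Hahn decomposition is
  obtained by grouping atoms by sign: P = union of atoms with mu > 0, N = union of the remaining atoms.
  Atoms in P (indices): 5;  atoms in N (indices): 1, 2, 3, 4
  Positive values: 1.05
  Negative values: -1.74, -2.22, -0.51, -1.51
Step 2: mu+(X) = mu(P) = sum of positive atom values = 1.05
Step 3: mu-(X) = -mu(N) = sum of |negative atom values| = 5.98
Step 4: |mu|(X) = mu+(X) + mu-(X) = 1.05 + 5.98 = 7.03


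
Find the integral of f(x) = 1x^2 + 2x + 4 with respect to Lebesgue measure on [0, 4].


The Lebesgue integral of a Riemann-integrable function agrees with the Riemann integral.
Antiderivative F(x) = (1/3)x^3 + (2/2)x^2 + 4x
F(4) = (1/3)*4^3 + (2/2)*4^2 + 4*4
     = (1/3)*64 + (2/2)*16 + 4*4
     = 21.333333 + 16 + 16
     = 53.333333
F(0) = 0.0
Integral = F(4) - F(0) = 53.333333 - 0.0 = 53.333333


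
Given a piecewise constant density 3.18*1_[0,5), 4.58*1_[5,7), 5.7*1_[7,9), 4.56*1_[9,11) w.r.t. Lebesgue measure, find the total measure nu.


Integrate each piece of the Radon-Nikodym derivative:
Step 1: integral_0^5 3.18 dx = 3.18*(5-0) = 3.18*5 = 15.9
Step 2: integral_5^7 4.58 dx = 4.58*(7-5) = 4.58*2 = 9.16
Step 3: integral_7^9 5.7 dx = 5.7*(9-7) = 5.7*2 = 11.4
Step 4: integral_9^11 4.56 dx = 4.56*(11-9) = 4.56*2 = 9.12
Total: 15.9 + 9.16 + 11.4 + 9.12 = 45.58


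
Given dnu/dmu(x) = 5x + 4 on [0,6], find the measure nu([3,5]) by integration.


nu(A) = integral_A (dnu/dmu) dmu = integral_3^5 (5x + 4) dx
Step 1: Antiderivative F(x) = (5/2)x^2 + 4x
Step 2: F(5) = (5/2)*5^2 + 4*5 = 62.5 + 20 = 82.5
Step 3: F(3) = (5/2)*3^2 + 4*3 = 22.5 + 12 = 34.5
Step 4: nu([3,5]) = F(5) - F(3) = 82.5 - 34.5 = 48


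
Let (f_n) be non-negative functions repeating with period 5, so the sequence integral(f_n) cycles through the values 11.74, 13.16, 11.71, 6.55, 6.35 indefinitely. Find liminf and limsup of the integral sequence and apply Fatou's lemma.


The sequence (integral(f_n)) is periodic with period 5, repeating the values 11.74, 13.16, 11.71, 6.55, 6.35 indefinitely.
Step 1: For a periodic sequence, every tail (a_m, a_(m+1), ...) contains all 5 period values infinitely often.
Step 2: Hence inf of every tail = min of the period values = min(11.74, 13.16, 11.71, 6.55, 6.35) = 6.35.
        liminf_n integral(f_n) = sup over m of (inf of tail from m) = 6.35.
Step 3: Similarly sup of every tail = max of the period values = 13.16.
        limsup_n integral(f_n) = 13.16.
Step 4: Fatou's lemma: integral(liminf_n f_n) <= liminf_n integral(f_n) = 6.35.
        So the integral of the pointwise liminf is at most 6.35.


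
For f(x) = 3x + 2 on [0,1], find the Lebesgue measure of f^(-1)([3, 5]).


f^(-1)([3, 5]) = {x : 3 <= 3x + 2 <= 5}
Solving: (3 - 2)/3 <= x <= (5 - 2)/3
= [0.333333, 1]
Intersecting with [0,1]: [0.333333, 1]
Measure = 1 - 0.333333 = 0.666667


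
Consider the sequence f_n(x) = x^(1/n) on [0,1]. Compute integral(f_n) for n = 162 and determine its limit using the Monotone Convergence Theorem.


At n = 162: f_162(x) = x^(1/162).
Step 1: integral(x^(1/162), 0, 1) = [x^(1/162+1) / (1/162+1)] from 0 to 1
     = 1 / (1/162 + 1) = 1 / ((162+1)/162) = 162/(162+1)
     = 162/163 = 0.993865
Step 2: As n -> infinity, f_n(x) = x^(1/n) -> 1 for x in (0,1], and f_n is increasing in n.
By MCT, lim_n integral(f_n) = integral(lim_n f_n) = integral(1, 0, 1) = 1.
Step 3: Verify convergence: 162/163 = 0.993865 -> 1


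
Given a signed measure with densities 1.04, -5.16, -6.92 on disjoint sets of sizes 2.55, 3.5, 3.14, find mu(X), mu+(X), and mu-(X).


Step 1: Compute signed measure on each set:
  Set 1: 1.04 * 2.55 = 2.652
  Set 2: -5.16 * 3.5 = -18.06
  Set 3: -6.92 * 3.14 = -21.7288
Step 2: Total signed measure = (2.652) + (-18.06) + (-21.7288)
     = -37.1368
Step 3: Positive part mu+(X) = sum of positive contributions = 2.652
Step 4: Negative part mu-(X) = |sum of negative contributions| = 39.7888


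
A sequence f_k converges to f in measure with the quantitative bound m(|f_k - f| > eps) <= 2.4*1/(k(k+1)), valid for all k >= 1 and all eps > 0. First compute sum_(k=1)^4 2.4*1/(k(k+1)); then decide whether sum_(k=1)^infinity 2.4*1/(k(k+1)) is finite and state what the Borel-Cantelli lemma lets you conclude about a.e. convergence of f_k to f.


Step 1: List the terms 2.4*1/(k(k+1)) for k = 1 to 4:
  k=1: 1.2
  k=2: 0.4
  k=3: 0.2
  k=4: 0.12
Step 2: Partial sum = 1.2 + 0.4 + 0.2 + 0.12
     = 1.92
Step 3: The full series sum_(k>=1) 2.4*1/(k(k+1)) converges (telescoping series sum 1/(k(k+1)) = 1; a constant multiple of a convergent series converges).
Step 4: Fix eps > 0. Since sum_k m(|f_k - f| > eps) < infinity, the Borel-Cantelli lemma gives
        m(limsup_k {|f_k - f| > eps}) = 0, i.e. for a.e. x, |f_k(x) - f(x)| <= eps for all large k.
        Applying this with eps = 1/j for j = 1, 2, ... and intersecting the countably many full-measure sets,
        for a.e. x we get limsup_k |f_k(x) - f(x)| <= 1/j for every j, hence f_k -> f almost everywhere.
Conclusion: series converges; Borel-Cantelli yields f_k -> f a.e.


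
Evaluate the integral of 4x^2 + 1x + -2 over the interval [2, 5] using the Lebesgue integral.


The Lebesgue integral of a Riemann-integrable function agrees with the Riemann integral.
Antiderivative F(x) = (4/3)x^3 + (1/2)x^2 + -2x
F(5) = (4/3)*5^3 + (1/2)*5^2 + -2*5
     = (4/3)*125 + (1/2)*25 + -2*5
     = 166.666667 + 12.5 + -10
     = 169.166667
F(2) = 8.666667
Integral = F(5) - F(2) = 169.166667 - 8.666667 = 160.5


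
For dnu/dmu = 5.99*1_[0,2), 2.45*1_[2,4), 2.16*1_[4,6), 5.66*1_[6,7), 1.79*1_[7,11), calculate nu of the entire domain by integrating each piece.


Integrate each piece of the Radon-Nikodym derivative:
Step 1: integral_0^2 5.99 dx = 5.99*(2-0) = 5.99*2 = 11.98
Step 2: integral_2^4 2.45 dx = 2.45*(4-2) = 2.45*2 = 4.9
Step 3: integral_4^6 2.16 dx = 2.16*(6-4) = 2.16*2 = 4.32
Step 4: integral_6^7 5.66 dx = 5.66*(7-6) = 5.66*1 = 5.66
Step 5: integral_7^11 1.79 dx = 1.79*(11-7) = 1.79*4 = 7.16
Total: 11.98 + 4.9 + 4.32 + 5.66 + 7.16 = 34.02


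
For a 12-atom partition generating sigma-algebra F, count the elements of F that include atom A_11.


Each element of F is a union of some subset S of the 12 atoms.
The element contains A_11 iff A_11 is in S.
So we count subsets S of {A_1,...,A_12} with A_11 in S: choose freely among the other 11 atoms.
Count = 2^(12-1) = 2^11 = 2048.


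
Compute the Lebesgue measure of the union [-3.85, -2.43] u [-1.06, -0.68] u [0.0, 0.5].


For pairwise disjoint intervals, m(union) = sum of lengths.
= (-2.43 - -3.85) + (-0.68 - -1.06) + (0.5 - 0.0)
= 1.42 + 0.38 + 0.5
= 2.3


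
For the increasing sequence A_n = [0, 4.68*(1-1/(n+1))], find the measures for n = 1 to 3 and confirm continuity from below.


By continuity of measure from below: if A_n increases to A, then m(A_n) -> m(A).
Here A = [0, 4.68], so m(A) = 4.68
Step 1: a_1 = 4.68*(1 - 1/2) = 2.34, m(A_1) = 2.34
Step 2: a_2 = 4.68*(1 - 1/3) = 3.12, m(A_2) = 3.12
Step 3: a_3 = 4.68*(1 - 1/4) = 3.51, m(A_3) = 3.51
Limit: m(A_n) -> m([0,4.68]) = 4.68


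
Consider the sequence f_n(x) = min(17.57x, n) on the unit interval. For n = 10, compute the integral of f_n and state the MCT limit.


f(x) = 17.57x on [0,1]; f_n(x) = min(17.57x, n). At n = 10:
Step 1: f(x) reaches 10 at x = 10/17.57 = 0.569152
Step 2: integral(f_10) = integral(17.57x, 0, 0.569152) + integral(10, 0.569152, 1)
       = 17.57*0.569152^2/2 + 10*(1 - 0.569152)
       = 2.84576 + 4.30848
       = 7.15424
Step 3: As n -> infinity, f_n increases to f, so by MCT integral(f_n) -> integral(f) = 17.57/2 = 8.785.
Convergence: integral(f_10) = 7.15424 -> 8.785 as n -> infinity


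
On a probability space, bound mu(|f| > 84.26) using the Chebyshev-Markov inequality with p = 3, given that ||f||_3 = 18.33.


Chebyshev/Markov inequality: mu(|f| > eps) <= (||f||_p / eps)^p
Step 1: ||f||_3 / eps = 18.33 / 84.26 = 0.217541
Step 2: Raise to power p = 3:
  (0.217541)^3 = 0.010295
Step 3: Therefore mu(|f| > 84.26) <= 0.010295


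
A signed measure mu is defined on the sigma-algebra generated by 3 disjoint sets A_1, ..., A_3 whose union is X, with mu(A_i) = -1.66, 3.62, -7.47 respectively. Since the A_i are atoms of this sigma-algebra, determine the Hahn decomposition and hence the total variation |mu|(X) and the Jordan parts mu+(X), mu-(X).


Step 1: Every measurable set is a union of atoms (the cells / points), so a Hahn decomposition is
  obtained by grouping atoms by sign: P = union of atoms with mu > 0, N = union of the remaining atoms.
  Atoms in P (indices): 2;  atoms in N (indices): 1, 3
  Positive values: 3.62
  Negative values: -1.66, -7.47
Step 2: mu+(X) = mu(P) = sum of positive atom values = 3.62
Step 3: mu-(X) = -mu(N) = sum of |negative atom values| = 9.13
Step 4: |mu|(X) = mu+(X) + mu-(X) = 3.62 + 9.13 = 12.75


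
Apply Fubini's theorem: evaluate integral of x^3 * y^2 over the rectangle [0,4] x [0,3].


By Fubini's theorem, the double integral factors as a product of single integrals:
Step 1: integral_0^4 x^3 dx = [x^4/4] from 0 to 4
     = 4^4/4 = 64
Step 2: integral_0^3 y^2 dy = [y^3/3] from 0 to 3
     = 3^3/3 = 9
Step 3: Double integral = 64 * 9 = 576


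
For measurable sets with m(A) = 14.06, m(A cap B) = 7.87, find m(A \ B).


m(A \ B) = m(A) - m(A n B)
= 14.06 - 7.87
= 6.19


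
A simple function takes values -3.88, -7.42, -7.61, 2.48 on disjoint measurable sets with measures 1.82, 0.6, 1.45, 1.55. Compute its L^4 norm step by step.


Step 1: Compute |f_i|^4 for each value:
  |-3.88|^4 = 226.634959
  |-7.42|^4 = 3031.207181
  |-7.61|^4 = 3353.811326
  |2.48|^4 = 37.82742
Step 2: Multiply by measures and sum:
  226.634959 * 1.82 = 412.475626
  3031.207181 * 0.6 = 1818.724309
  3353.811326 * 1.45 = 4863.026423
  37.82742 * 1.55 = 58.632501
Sum = 412.475626 + 1818.724309 + 4863.026423 + 58.632501 = 7152.858859
Step 3: Take the p-th root:
||f||_4 = (7152.858859)^(1/4) = 9.196444


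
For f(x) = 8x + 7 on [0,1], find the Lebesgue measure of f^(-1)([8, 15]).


f^(-1)([8, 15]) = {x : 8 <= 8x + 7 <= 15}
Solving: (8 - 7)/8 <= x <= (15 - 7)/8
= [0.125, 1]
Intersecting with [0,1]: [0.125, 1]
Measure = 1 - 0.125 = 0.875


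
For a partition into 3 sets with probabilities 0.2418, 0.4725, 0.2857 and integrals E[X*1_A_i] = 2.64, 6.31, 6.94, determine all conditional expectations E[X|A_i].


For each cell A_i: E[X|A_i] = E[X*1_A_i] / P(A_i)
Step 1: E[X|A_1] = 2.64 / 0.2418 = 10.918114
Step 2: E[X|A_2] = 6.31 / 0.4725 = 13.354497
Step 3: E[X|A_3] = 6.94 / 0.2857 = 24.291215
Verification: E[X] = sum E[X*1_A_i] = 2.64 + 6.31 + 6.94 = 15.89


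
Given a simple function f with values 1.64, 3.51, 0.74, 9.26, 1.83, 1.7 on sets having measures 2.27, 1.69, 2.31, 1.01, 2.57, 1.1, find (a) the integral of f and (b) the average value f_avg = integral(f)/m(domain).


Step 1: Integral = sum(value_i * measure_i)
= 1.64*2.27 + 3.51*1.69 + 0.74*2.31 + 9.26*1.01 + 1.83*2.57 + 1.7*1.1
= 3.7228 + 5.9319 + 1.7094 + 9.3526 + 4.7031 + 1.87
= 27.2898
Step 2: Total measure of domain = 2.27 + 1.69 + 2.31 + 1.01 + 2.57 + 1.1 = 10.95
Step 3: Average value = 27.2898 / 10.95 = 2.492219


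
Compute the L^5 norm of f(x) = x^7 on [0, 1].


Step 1: ||f||_5 = (integral_0^1 |x^7|^5 dx)^(1/5)
     = (integral_0^1 x^35 dx)^(1/5)
Step 2: integral_0^1 x^35 dx = [x^36/(36)] from 0 to 1 = 1^36/36
     = 1/36 = 0.027778
Step 3: ||f||_5 = (0.027778)^(1/5) = 0.488359


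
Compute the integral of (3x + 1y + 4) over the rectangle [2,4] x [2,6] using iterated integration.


By Fubini, integrate in x first, then y.
Step 1: Fix y, integrate over x in [2,4]:
  integral(3x + 1y + 4, x=2..4)
  = 3*(4^2 - 2^2)/2 + (1y + 4)*(4 - 2)
  = 18 + (1y + 4)*2
  = 18 + 2y + 8
  = 26 + 2y
Step 2: Integrate over y in [2,6]:
  integral(26 + 2y, y=2..6)
  = 26*4 + 2*(6^2 - 2^2)/2
  = 104 + 32
  = 136


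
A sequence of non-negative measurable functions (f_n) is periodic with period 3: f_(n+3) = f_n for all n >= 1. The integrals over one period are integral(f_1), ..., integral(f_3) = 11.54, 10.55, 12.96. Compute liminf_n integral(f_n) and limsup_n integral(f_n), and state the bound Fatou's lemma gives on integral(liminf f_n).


The sequence (integral(f_n)) is periodic with period 3, repeating the values 11.54, 10.55, 12.96 indefinitely.
Step 1: For a periodic sequence, every tail (a_m, a_(m+1), ...) contains all 3 period values infinitely often.
Step 2: Hence inf of every tail = min of the period values = min(11.54, 10.55, 12.96) = 10.55.
        liminf_n integral(f_n) = sup over m of (inf of tail from m) = 10.55.
Step 3: Similarly sup of every tail = max of the period values = 12.96.
        limsup_n integral(f_n) = 12.96.
Step 4: Fatou's lemma: integral(liminf_n f_n) <= liminf_n integral(f_n) = 10.55.
        So the integral of the pointwise liminf is at most 10.55.
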